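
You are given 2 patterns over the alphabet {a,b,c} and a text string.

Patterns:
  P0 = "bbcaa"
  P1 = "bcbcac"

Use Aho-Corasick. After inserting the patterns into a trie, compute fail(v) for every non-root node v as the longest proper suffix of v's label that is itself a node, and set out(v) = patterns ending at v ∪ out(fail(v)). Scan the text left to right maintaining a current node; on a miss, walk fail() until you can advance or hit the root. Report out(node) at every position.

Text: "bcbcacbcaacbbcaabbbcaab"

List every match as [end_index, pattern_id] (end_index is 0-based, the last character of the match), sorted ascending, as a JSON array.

Build:
Trie nodes:
  0='ε' goto b→1
  1='b' goto b→2 c→6
  2='bb' goto c→3
  3='bbc' goto a→4
  4='bbca' goto a→5
  5='bbcaa' goto ·  ←P0
  6='bc' goto b→7
  7='bcb' goto c→8
  8='bcbc' goto a→9
  9='bcbca' goto c→10
  10='bcbcac' goto ·  ←P1

Failure links (BFS by depth):
  fail(1) 'b': from fail(0)=0 chase 'b': 0 ⇒ 0;  out=∅∪out(0)=∅
  fail(2) 'bb': from fail(1)=0 chase 'b': 0 ⇒ 1;  out=∅∪out(1)=∅
  fail(6) 'bc': from fail(1)=0 chase 'c': 0 ⇒ 0;  out=∅∪out(0)=∅
  fail(3) 'bbc': from fail(2)=1 chase 'c': 1 ⇒ 6;  out=∅∪out(6)=∅
  fail(7) 'bcb': from fail(6)=0 chase 'b': 0 ⇒ 1;  out=∅∪out(1)=∅
  fail(4) 'bbca': from fail(3)=6 chase 'a': 6→0 ⇒ 0;  out=∅∪out(0)=∅
  fail(8) 'bcbc': from fail(7)=1 chase 'c': 1 ⇒ 6;  out=∅∪out(6)=∅
  fail(5) 'bbcaa': from fail(4)=0 chase 'a': 0 ⇒ 0;  out={0}∪out(0)={0}
  fail(9) 'bcbca': from fail(8)=6 chase 'a': 6→0 ⇒ 0;  out=∅∪out(0)=∅
  fail(10) 'bcbcac': from fail(9)=0 chase 'c': 0 ⇒ 0;  out={1}∪out(0)={1}

Scan:
pos 0 'b': at 1
pos 1 'c': at 6
pos 2 'b': at 7
pos 3 'c': at 8
pos 4 'a': at 9
pos 5 'c': at 10  → match P1@[0:5]
pos 6 'b': at 1 ·f
pos 7 'c': at 6
pos 8 'a': at 0 ·f
pos 9 'a': at 0
pos 10 'c': at 0
pos 11 'b': at 1
pos 12 'b': at 2
pos 13 'c': at 3
pos 14 'a': at 4
pos 15 'a': at 5  → match P0@[11:15]
pos 16 'b': at 1 ·f
pos 17 'b': at 2
pos 18 'b': at 2 ·f
pos 19 'c': at 3
pos 20 'a': at 4
pos 21 'a': at 5  → match P0@[17:21]
pos 22 'b': at 1 ·f

Result: [[5,1],[15,0],[21,0]]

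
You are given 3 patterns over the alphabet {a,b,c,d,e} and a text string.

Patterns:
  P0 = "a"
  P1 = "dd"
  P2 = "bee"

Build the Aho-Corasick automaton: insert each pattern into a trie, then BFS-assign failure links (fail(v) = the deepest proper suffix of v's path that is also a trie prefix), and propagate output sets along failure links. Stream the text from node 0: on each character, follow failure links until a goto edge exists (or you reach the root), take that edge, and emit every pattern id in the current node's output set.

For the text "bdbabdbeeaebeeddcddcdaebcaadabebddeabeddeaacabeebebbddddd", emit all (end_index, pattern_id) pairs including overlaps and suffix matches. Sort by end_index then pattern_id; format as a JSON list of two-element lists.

Build automaton:
Trie nodes:
  n0 'ε': a→1 b→4 d→2
  n1 'a': ·  ←P0
  n2 'd': d→3
  n3 'dd': ·  ←P1
  n4 'b': e→5
  n5 'be': e→6
  n6 'bee': ·  ←P2

Failure links (BFS by depth):
  n1('a'): parent n0 fail=0; on 'a' 0 → fail=0;  out {0}∪∅={0}
  n2('d'): parent n0 fail=0; on 'd' 0 → fail=0;  out ∅∪∅=∅
  n4('b'): parent n0 fail=0; on 'b' 0 → fail=0;  out ∅∪∅=∅
  n3('dd'): parent n2 fail=0; on 'd' 0 → fail=2;  out {1}∪∅={1}
  n5('be'): parent n4 fail=0; on 'e' 0 → fail=0;  out ∅∪∅=∅
  n6('bee'): parent n5 fail=0; on 'e' 0 → fail=0;  out {2}∪∅={2}

Scan:
pos 0 'b': at 4
pos 1 'd': at 2 ·f
pos 2 'b': at 4 ·f
pos 3 'a': at 1 ·f  → match P0@[3:3]
pos 4 'b': at 4 ·f
pos 5 'd': at 2 ·f
pos 6 'b': at 4 ·f
pos 7 'e': at 5
pos 8 'e': at 6  → match P2@[6:8]
pos 9 'a': at 1 ·f  → match P0@[9:9]
pos 10 'e': at 0 ·f
pos 11 'b': at 4
pos 12 'e': at 5
pos 13 'e': at 6  → match P2@[11:13]
pos 14 'd': at 2 ·f
pos 15 'd': at 3  → match P1@[14:15]
pos 16 'c': at 0 ·f
pos 17 'd': at 2
pos 18 'd': at 3  → match P1@[17:18]
pos 19 'c': at 0 ·f
pos 20 'd': at 2
pos 21 'a': at 1 ·f  → match P0@[21:21]
pos 22 'e': at 0 ·f
pos 23 'b': at 4
pos 24 'c': at 0 ·f
pos 25 'a': at 1  → match P0@[25:25]
pos 26 'a': at 1 ·f  → match P0@[26:26]
pos 27 'd': at 2 ·f
pos 28 'a': at 1 ·f  → match P0@[28:28]
pos 29 'b': at 4 ·f
pos 30 'e': at 5
pos 31 'b': at 4 ·f
pos 32 'd': at 2 ·f
pos 33 'd': at 3  → match P1@[32:33]
pos 34 'e': at 0 ·f
pos 35 'a': at 1  → match P0@[35:35]
pos 36 'b': at 4 ·f
pos 37 'e': at 5
pos 38 'd': at 2 ·f
pos 39 'd': at 3  → match P1@[38:39]
pos 40 'e': at 0 ·f
pos 41 'a': at 1  → match P0@[41:41]
pos 42 'a': at 1 ·f  → match P0@[42:42]
pos 43 'c': at 0 ·f
pos 44 'a': at 1  → match P0@[44:44]
pos 45 'b': at 4 ·f
pos 46 'e': at 5
pos 47 'e': at 6  → match P2@[45:47]
pos 48 'b': at 4 ·f
pos 49 'e': at 5
pos 50 'b': at 4 ·f
pos 51 'b': at 4 ·f
pos 52 'd': at 2 ·f
pos 53 'd': at 3  → match P1@[52:53]
pos 54 'd': at 3 ·f  → match P1@[53:54]
pos 55 'd': at 3 ·f  → match P1@[54:55]
pos 56 'd': at 3 ·f  → match P1@[55:56]

All matches (sorted): [[3,0],[8,2],[9,0],[13,2],[15,1],[18,1],[21,0],[25,0],[26,0],[28,0],[33,1],[35,0],[39,1],[41,0],[42,0],[44,0],[47,2],[53,1],[54,1],[55,1],[56,1]]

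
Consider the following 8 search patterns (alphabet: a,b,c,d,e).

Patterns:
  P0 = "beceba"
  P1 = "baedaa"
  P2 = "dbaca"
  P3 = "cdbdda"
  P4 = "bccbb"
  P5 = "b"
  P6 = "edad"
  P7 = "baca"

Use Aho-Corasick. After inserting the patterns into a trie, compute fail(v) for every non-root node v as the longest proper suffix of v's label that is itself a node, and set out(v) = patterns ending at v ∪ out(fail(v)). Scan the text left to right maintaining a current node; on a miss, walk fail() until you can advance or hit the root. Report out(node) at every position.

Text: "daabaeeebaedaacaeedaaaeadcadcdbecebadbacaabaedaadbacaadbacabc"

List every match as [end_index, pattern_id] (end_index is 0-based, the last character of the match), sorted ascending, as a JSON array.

Construct AC machine:
Trie (insert patterns):
  0='ε' goto b→1 c→17 d→12 e→27
  1='b' goto a→7 c→23 e→2  [P5 ends]
  2='be' goto c→3
  3='bec' goto e→4
  4='bece' goto b→5
  5='beceb' goto a→6
  6='beceba' goto ·  [P0 ends]
  7='ba' goto c→31 e→8
  8='bae' goto d→9
  9='baed' goto a→10
  10='baeda' goto a→11
  11='baedaa' goto ·  [P1 ends]
  12='d' goto b→13
  13='db' goto a→14
  14='dba' goto c→15
  15='dbac' goto a→16
  16='dbaca' goto ·  [P2 ends]
  17='c' goto d→18
  18='cd' goto b→19
  19='cdb' goto d→20
  20='cdbd' goto d→21
  21='cdbdd' goto a→22
  22='cdbdda' goto ·  [P3 ends]
  23='bc' goto c→24
  24='bcc' goto b→25
  25='bccb' goto b→26
  26='bccbb' goto ·  [P4 ends]
  27='e' goto d→28
  28='ed' goto a→29
  29='eda' goto d→30
  30='edad' goto ·  [P6 ends]
  31='bac' goto a→32
  32='baca' goto ·  [P7 ends]

BFS fail/out derivation:
  fail(1) 'b': from fail(0)=0 chase 'b': 0 ⇒ 0;  out={5}∪out(0)={5}
  fail(12) 'd': from fail(0)=0 chase 'd': 0 ⇒ 0;  out=∅∪out(0)=∅
  fail(17) 'c': from fail(0)=0 chase 'c': 0 ⇒ 0;  out=∅∪out(0)=∅
  fail(27) 'e': from fail(0)=0 chase 'e': 0 ⇒ 0;  out=∅∪out(0)=∅
  fail(2) 'be': from fail(1)=0 chase 'e': 0 ⇒ 27;  out=∅∪out(27)=∅
  fail(7) 'ba': from fail(1)=0 chase 'a': 0 ⇒ 0;  out=∅∪out(0)=∅
  fail(13) 'db': from fail(12)=0 chase 'b': 0 ⇒ 1;  out=∅∪out(1)={5}
  fail(18) 'cd': from fail(17)=0 chase 'd': 0 ⇒ 12;  out=∅∪out(12)=∅
  fail(23) 'bc': from fail(1)=0 chase 'c': 0 ⇒ 17;  out=∅∪out(17)=∅
  fail(28) 'ed': from fail(27)=0 chase 'd': 0 ⇒ 12;  out=∅∪out(12)=∅
  fail(3) 'bec': from fail(2)=27 chase 'c': 27→0 ⇒ 17;  out=∅∪out(17)=∅
  fail(8) 'bae': from fail(7)=0 chase 'e': 0 ⇒ 27;  out=∅∪out(27)=∅
  fail(14) 'dba': from fail(13)=1 chase 'a': 1 ⇒ 7;  out=∅∪out(7)=∅
  fail(19) 'cdb': from fail(18)=12 chase 'b': 12 ⇒ 13;  out=∅∪out(13)={5}
  fail(24) 'bcc': from fail(23)=17 chase 'c': 17→0 ⇒ 17;  out=∅∪out(17)=∅
  fail(29) 'eda': from fail(28)=12 chase 'a': 12→0 ⇒ 0;  out=∅∪out(0)=∅
  fail(31) 'bac': from fail(7)=0 chase 'c': 0 ⇒ 17;  out=∅∪out(17)=∅
  fail(4) 'bece': from fail(3)=17 chase 'e': 17→0 ⇒ 27;  out=∅∪out(27)=∅
  fail(9) 'baed': from fail(8)=27 chase 'd': 27 ⇒ 28;  out=∅∪out(28)=∅
  fail(15) 'dbac': from fail(14)=7 chase 'c': 7 ⇒ 31;  out=∅∪out(31)=∅
  fail(20) 'cdbd': from fail(19)=13 chase 'd': 13→1→0 ⇒ 12;  out=∅∪out(12)=∅
  fail(25) 'bccb': from fail(24)=17 chase 'b': 17→0 ⇒ 1;  out=∅∪out(1)={5}
  fail(30) 'edad': from fail(29)=0 chase 'd': 0 ⇒ 12;  out={6}∪out(12)={6}
  fail(32) 'baca': from fail(31)=17 chase 'a': 17→0 ⇒ 0;  out={7}∪out(0)={7}
  fail(5) 'beceb': from fail(4)=27 chase 'b': 27→0 ⇒ 1;  out=∅∪out(1)={5}
  fail(10) 'baeda': from fail(9)=28 chase 'a': 28 ⇒ 29;  out=∅∪out(29)=∅
  fail(16) 'dbaca': from fail(15)=31 chase 'a': 31 ⇒ 32;  out={2}∪out(32)={2,7}
  fail(21) 'cdbdd': from fail(20)=12 chase 'd': 12→0 ⇒ 12;  out=∅∪out(12)=∅
  fail(26) 'bccbb': from fail(25)=1 chase 'b': 1→0 ⇒ 1;  out={4}∪out(1)={4,5}
  fail(6) 'beceba': from fail(5)=1 chase 'a': 1 ⇒ 7;  out={0}∪out(7)={0}
  fail(11) 'baedaa': from fail(10)=29 chase 'a': 29→0 ⇒ 0;  out={1}∪out(0)={1}
  fail(22) 'cdbdda': from fail(21)=12 chase 'a': 12→0 ⇒ 0;  out={3}∪out(0)={3}

Text stream:
i=0 'd': node 0→12
i=1 'a': node 12→0 (fail-walked)
i=2 'a': node 0→0
i=3 'b': node 0→1  ** P5@[3:3]
i=4 'a': node 1→7
i=5 'e': node 7→8
i=6 'e': node 8→27 (fail-walked)
i=7 'e': node 27→27 (fail-walked)
i=8 'b': node 27→1 (fail-walked)  ** P5@[8:8]
i=9 'a': node 1→7
i=10 'e': node 7→8
i=11 'd': node 8→9
i=12 'a': node 9→10
i=13 'a': node 10→11  ** P1@[8:13]
i=14 'c': node 11→17 (fail-walked)
i=15 'a': node 17→0 (fail-walked)
i=16 'e': node 0→27
i=17 'e': node 27→27 (fail-walked)
i=18 'd': node 27→28
i=19 'a': node 28→29
i=20 'a': node 29→0 (fail-walked)
i=21 'a': node 0→0
i=22 'e': node 0→27
i=23 'a': node 27→0 (fail-walked)
i=24 'd': node 0→12
i=25 'c': node 12→17 (fail-walked)
i=26 'a': node 17→0 (fail-walked)
i=27 'd': node 0→12
i=28 'c': node 12→17 (fail-walked)
i=29 'd': node 17→18
i=30 'b': node 18→19  ** P5@[30:30]
i=31 'e': node 19→2 (fail-walked)
i=32 'c': node 2→3
i=33 'e': node 3→4
i=34 'b': node 4→5  ** P5@[34:34]
i=35 'a': node 5→6  ** P0@[30:35]
i=36 'd': node 6→12 (fail-walked)
i=37 'b': node 12→13  ** P5@[37:37]
i=38 'a': node 13→14
i=39 'c': node 14→15
i=40 'a': node 15→16  ** P2@[36:40],P7@[37:40]
i=41 'a': node 16→0 (fail-walked)
i=42 'b': node 0→1  ** P5@[42:42]
i=43 'a': node 1→7
i=44 'e': node 7→8
i=45 'd': node 8→9
i=46 'a': node 9→10
i=47 'a': node 10→11  ** P1@[42:47]
i=48 'd': node 11→12 (fail-walked)
i=49 'b': node 12→13  ** P5@[49:49]
i=50 'a': node 13→14
i=51 'c': node 14→15
i=52 'a': node 15→16  ** P2@[48:52],P7@[49:52]
i=53 'a': node 16→0 (fail-walked)
i=54 'd': node 0→12
i=55 'b': node 12→13  ** P5@[55:55]
i=56 'a': node 13→14
i=57 'c': node 14→15
i=58 'a': node 15→16  ** P2@[54:58],P7@[55:58]
i=59 'b': node 16→1 (fail-walked)  ** P5@[59:59]
i=60 'c': node 1→23

Matches: [[3,5],[8,5],[13,1],[30,5],[34,5],[35,0],[37,5],[40,2],[40,7],[42,5],[47,1],[49,5],[52,2],[52,7],[55,5],[58,2],[58,7],[59,5]]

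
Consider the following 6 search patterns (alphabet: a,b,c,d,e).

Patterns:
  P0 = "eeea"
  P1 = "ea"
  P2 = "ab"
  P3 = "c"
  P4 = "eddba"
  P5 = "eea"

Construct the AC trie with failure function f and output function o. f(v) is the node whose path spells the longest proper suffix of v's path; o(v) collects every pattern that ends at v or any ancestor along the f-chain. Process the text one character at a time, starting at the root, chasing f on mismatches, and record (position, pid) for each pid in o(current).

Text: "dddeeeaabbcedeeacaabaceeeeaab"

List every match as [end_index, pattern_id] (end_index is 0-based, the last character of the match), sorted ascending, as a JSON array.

Build:
Trie (insert patterns):
  n0 'ε': a→6 c→8 e→1
  n1 'e': a→5 d→9 e→2
  n2 'ee': a→13 e→3
  n3 'eee': a→4
  n4 'eeea': ·  ←P0
  n5 'ea': ·  ←P1
  n6 'a': b→7
  n7 'ab': ·  ←P2
  n8 'c': ·  ←P3
  n9 'ed': d→10
  n10 'edd': b→11
  n11 'eddb': a→12
  n12 'eddba': ·  ←P4
  n13 'eea': ·  ←P5

BFS fail/out derivation:
  n1('e'): parent n0 fail=0; on 'e' 0 → fail=0;  out ∅∪∅=∅
  n6('a'): parent n0 fail=0; on 'a' 0 → fail=0;  out ∅∪∅=∅
  n8('c'): parent n0 fail=0; on 'c' 0 → fail=0;  out {3}∪∅={3}
  n2('ee'): parent n1 fail=0; on 'e' 0 → fail=1;  out ∅∪∅=∅
  n5('ea'): parent n1 fail=0; on 'a' 0 → fail=6;  out {1}∪∅={1}
  n7('ab'): parent n6 fail=0; on 'b' 0 → fail=0;  out {2}∪∅={2}
  n9('ed'): parent n1 fail=0; on 'd' 0 → fail=0;  out ∅∪∅=∅
  n3('eee'): parent n2 fail=1; on 'e' 1 → fail=2;  out ∅∪∅=∅
  n10('edd'): parent n9 fail=0; on 'd' 0 → fail=0;  out ∅∪∅=∅
  n13('eea'): parent n2 fail=1; on 'a' 1 → fail=5;  out {5}∪{1}={1,5}
  n4('eeea'): parent n3 fail=2; on 'a' 2 → fail=13;  out {0}∪{1,5}={0,1,5}
  n11('eddb'): parent n10 fail=0; on 'b' 0 → fail=0;  out ∅∪∅=∅
  n12('eddba'): parent n11 fail=0; on 'a' 0 → fail=6;  out {4}∪∅={4}

Text stream:
i=0 'd': node 0→0
i=1 'd': node 0→0
i=2 'd': node 0→0
i=3 'e': node 0→1
i=4 'e': node 1→2
i=5 'e': node 2→3
i=6 'a': node 3→4  ** P0@[3:6],P1@[5:6],P5@[4:6]
i=7 'a': node 4→6 (via fail)
i=8 'b': node 6→7  ** P2@[7:8]
i=9 'b': node 7→0 (via fail)
i=10 'c': node 0→8  ** P3@[10:10]
i=11 'e': node 8→1 (via fail)
i=12 'd': node 1→9
i=13 'e': node 9→1 (via fail)
i=14 'e': node 1→2
i=15 'a': node 2→13  ** P1@[14:15],P5@[13:15]
i=16 'c': node 13→8 (via fail)  ** P3@[16:16]
i=17 'a': node 8→6 (via fail)
i=18 'a': node 6→6 (via fail)
i=19 'b': node 6→7  ** P2@[18:19]
i=20 'a': node 7→6 (via fail)
i=21 'c': node 6→8 (via fail)  ** P3@[21:21]
i=22 'e': node 8→1 (via fail)
i=23 'e': node 1→2
i=24 'e': node 2→3
i=25 'e': node 3→3 (via fail)
i=26 'a': node 3→4  ** P0@[23:26],P1@[25:26],P5@[24:26]
i=27 'a': node 4→6 (via fail)
i=28 'b': node 6→7  ** P2@[27:28]

Matches: [[6,0],[6,1],[6,5],[8,2],[10,3],[15,1],[15,5],[16,3],[19,2],[21,3],[26,0],[26,1],[26,5],[28,2]]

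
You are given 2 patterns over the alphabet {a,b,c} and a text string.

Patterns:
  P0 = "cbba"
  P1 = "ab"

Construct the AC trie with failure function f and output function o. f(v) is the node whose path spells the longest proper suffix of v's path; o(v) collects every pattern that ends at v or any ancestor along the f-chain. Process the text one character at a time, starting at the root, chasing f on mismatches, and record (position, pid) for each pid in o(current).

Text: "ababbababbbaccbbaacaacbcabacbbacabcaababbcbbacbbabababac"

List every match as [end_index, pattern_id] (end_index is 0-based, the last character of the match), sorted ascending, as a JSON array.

Build automaton:
Trie (insert patterns):
  n0 'ε': a→5 c→1
  n1 'c': b→2
  n2 'cb': b→3
  n3 'cbb': a→4
  n4 'cbba': ·  ←P0
  n5 'a': b→6
  n6 'ab': ·  ←P1

Failure links (BFS by depth):
  n1('c'): parent n0 fail=0; on 'c' 0 → fail=0;  out ∅∪∅=∅
  n5('a'): parent n0 fail=0; on 'a' 0 → fail=0;  out ∅∪∅=∅
  n2('cb'): parent n1 fail=0; on 'b' 0 → fail=0;  out ∅∪∅=∅
  n6('ab'): parent n5 fail=0; on 'b' 0 → fail=0;  out {1}∪∅={1}
  n3('cbb'): parent n2 fail=0; on 'b' 0 → fail=0;  out ∅∪∅=∅
  n4('cbba'): parent n3 fail=0; on 'a' 0 → fail=5;  out {0}∪∅={0}

Scan:
i=0 'a': node 0→5
i=1 'b': node 5→6  → match P1@[0:1]
i=2 'a': node 6→5 (fail-walked)
i=3 'b': node 5→6  → match P1@[2:3]
i=4 'b': node 6→0 (fail-walked)
i=5 'a': node 0→5
i=6 'b': node 5→6  → match P1@[5:6]
i=7 'a': node 6→5 (fail-walked)
i=8 'b': node 5→6  → match P1@[7:8]
i=9 'b': node 6→0 (fail-walked)
i=10 'b': node 0→0
i=11 'a': node 0→5
i=12 'c': node 5→1 (fail-walked)
i=13 'c': node 1→1 (fail-walked)
i=14 'b': node 1→2
i=15 'b': node 2→3
i=16 'a': node 3→4  → match P0@[13:16]
i=17 'a': node 4→5 (fail-walked)
i=18 'c': node 5→1 (fail-walked)
i=19 'a': node 1→5 (fail-walked)
i=20 'a': node 5→5 (fail-walked)
i=21 'c': node 5→1 (fail-walked)
i=22 'b': node 1→2
i=23 'c': node 2→1 (fail-walked)
i=24 'a': node 1→5 (fail-walked)
i=25 'b': node 5→6  → match P1@[24:25]
i=26 'a': node 6→5 (fail-walked)
i=27 'c': node 5→1 (fail-walked)
i=28 'b': node 1→2
i=29 'b': node 2→3
i=30 'a': node 3→4  → match P0@[27:30]
i=31 'c': node 4→1 (fail-walked)
i=32 'a': node 1→5 (fail-walked)
i=33 'b': node 5→6  → match P1@[32:33]
i=34 'c': node 6→1 (fail-walked)
i=35 'a': node 1→5 (fail-walked)
i=36 'a': node 5→5 (fail-walked)
i=37 'b': node 5→6  → match P1@[36:37]
i=38 'a': node 6→5 (fail-walked)
i=39 'b': node 5→6  → match P1@[38:39]
i=40 'b': node 6→0 (fail-walked)
i=41 'c': node 0→1
i=42 'b': node 1→2
i=43 'b': node 2→3
i=44 'a': node 3→4  → match P0@[41:44]
i=45 'c': node 4→1 (fail-walked)
i=46 'b': node 1→2
i=47 'b': node 2→3
i=48 'a': node 3→4  → match P0@[45:48]
i=49 'b': node 4→6 (fail-walked)  → match P1@[48:49]
i=50 'a': node 6→5 (fail-walked)
i=51 'b': node 5→6  → match P1@[50:51]
i=52 'a': node 6→5 (fail-walked)
i=53 'b': node 5→6  → match P1@[52:53]
i=54 'a': node 6→5 (fail-walked)
i=55 'c': node 5→1 (fail-walked)

Result: [[1,1],[3,1],[6,1],[8,1],[16,0],[25,1],[30,0],[33,1],[37,1],[39,1],[44,0],[48,0],[49,1],[51,1],[53,1]]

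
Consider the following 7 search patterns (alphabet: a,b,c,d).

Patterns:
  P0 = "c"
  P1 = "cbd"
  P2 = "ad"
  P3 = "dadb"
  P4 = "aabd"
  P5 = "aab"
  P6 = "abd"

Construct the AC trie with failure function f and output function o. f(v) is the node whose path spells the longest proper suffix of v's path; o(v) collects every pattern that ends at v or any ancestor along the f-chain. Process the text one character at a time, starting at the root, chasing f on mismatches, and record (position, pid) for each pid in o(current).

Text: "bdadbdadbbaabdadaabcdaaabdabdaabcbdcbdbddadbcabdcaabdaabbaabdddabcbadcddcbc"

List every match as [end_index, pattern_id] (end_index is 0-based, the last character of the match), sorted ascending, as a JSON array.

Build automaton:
Trie (insert patterns):
  n0 'ε': a→4 c→1 d→6
  n1 'c': b→2  [P0 ends]
  n2 'cb': d→3
  n3 'cbd': ·  [P1 ends]
  n4 'a': a→10 b→13 d→5
  n5 'ad': ·  [P2 ends]
  n6 'd': a→7
  n7 'da': d→8
  n8 'dad': b→9
  n9 'dadb': ·  [P3 ends]
  n10 'aa': b→11
  n11 'aab': d→12  [P5 ends]
  n12 'aabd': ·  [P4 ends]
  n13 'ab': d→14
  n14 'abd': ·  [P6 ends]

BFS fail/out derivation:
  n1('c'): parent n0 fail=0; on 'c' 0 → fail=0;  out {0}∪∅={0}
  n4('a'): parent n0 fail=0; on 'a' 0 → fail=0;  out ∅∪∅=∅
  n6('d'): parent n0 fail=0; on 'd' 0 → fail=0;  out ∅∪∅=∅
  n2('cb'): parent n1 fail=0; on 'b' 0 → fail=0;  out ∅∪∅=∅
  n5('ad'): parent n4 fail=0; on 'd' 0 → fail=6;  out {2}∪∅={2}
  n7('da'): parent n6 fail=0; on 'a' 0 → fail=4;  out ∅∪∅=∅
  n10('aa'): parent n4 fail=0; on 'a' 0 → fail=4;  out ∅∪∅=∅
  n13('ab'): parent n4 fail=0; on 'b' 0 → fail=0;  out ∅∪∅=∅
  n3('cbd'): parent n2 fail=0; on 'd' 0 → fail=6;  out {1}∪∅={1}
  n8('dad'): parent n7 fail=4; on 'd' 4 → fail=5;  out ∅∪{2}={2}
  n11('aab'): parent n10 fail=4; on 'b' 4 → fail=13;  out {5}∪∅={5}
  n14('abd'): parent n13 fail=0; on 'd' 0 → fail=6;  out {6}∪∅={6}
  n9('dadb'): parent n8 fail=5; on 'b' 5→6→0 → fail=0;  out {3}∪∅={3}
  n12('aabd'): parent n11 fail=13; on 'd' 13 → fail=14;  out {4}∪{6}={4,6}

Scan:
i=0 'b': node 0→0
i=1 'd': node 0→6
i=2 'a': node 6→7
i=3 'd': node 7→8  → match P2@[2:3]
i=4 'b': node 8→9  → match P3@[1:4]
i=5 'd': node 9→6 (via fail)
i=6 'a': node 6→7
i=7 'd': node 7→8  → match P2@[6:7]
i=8 'b': node 8→9  → match P3@[5:8]
i=9 'b': node 9→0 (via fail)
i=10 'a': node 0→4
i=11 'a': node 4→10
i=12 'b': node 10→11  → match P5@[10:12]
i=13 'd': node 11→12  → match P4@[10:13],P6@[11:13]
i=14 'a': node 12→7 (via fail)
i=15 'd': node 7→8  → match P2@[14:15]
i=16 'a': node 8→7 (via fail)
i=17 'a': node 7→10 (via fail)
i=18 'b': node 10→11  → match P5@[16:18]
i=19 'c': node 11→1 (via fail)  → match P0@[19:19]
i=20 'd': node 1→6 (via fail)
i=21 'a': node 6→7
i=22 'a': node 7→10 (via fail)
i=23 'a': node 10→10 (via fail)
i=24 'b': node 10→11  → match P5@[22:24]
i=25 'd': node 11→12  → match P4@[22:25],P6@[23:25]
i=26 'a': node 12→7 (via fail)
i=27 'b': node 7→13 (via fail)
i=28 'd': node 13→14  → match P6@[26:28]
i=29 'a': node 14→7 (via fail)
i=30 'a': node 7→10 (via fail)
i=31 'b': node 10→11  → match P5@[29:31]
i=32 'c': node 11→1 (via fail)  → match P0@[32:32]
i=33 'b': node 1→2
i=34 'd': node 2→3  → match P1@[32:34]
i=35 'c': node 3→1 (via fail)  → match P0@[35:35]
i=36 'b': node 1→2
i=37 'd': node 2→3  → match P1@[35:37]
i=38 'b': node 3→0 (via fail)
i=39 'd': node 0→6
i=40 'd': node 6→6 (via fail)
i=41 'a': node 6→7
i=42 'd': node 7→8  → match P2@[41:42]
i=43 'b': node 8→9  → match P3@[40:43]
i=44 'c': node 9→1 (via fail)  → match P0@[44:44]
i=45 'a': node 1→4 (via fail)
i=46 'b': node 4→13
i=47 'd': node 13→14  → match P6@[45:47]
i=48 'c': node 14→1 (via fail)  → match P0@[48:48]
i=49 'a': node 1→4 (via fail)
i=50 'a': node 4→10
i=51 'b': node 10→11  → match P5@[49:51]
i=52 'd': node 11→12  → match P4@[49:52],P6@[50:52]
i=53 'a': node 12→7 (via fail)
i=54 'a': node 7→10 (via fail)
i=55 'b': node 10→11  → match P5@[53:55]
i=56 'b': node 11→0 (via fail)
i=57 'a': node 0→4
i=58 'a': node 4→10
i=59 'b': node 10→11  → match P5@[57:59]
i=60 'd': node 11→12  → match P4@[57:60],P6@[58:60]
i=61 'd': node 12→6 (via fail)
i=62 'd': node 6→6 (via fail)
i=63 'a': node 6→7
i=64 'b': node 7→13 (via fail)
i=65 'c': node 13→1 (via fail)  → match P0@[65:65]
i=66 'b': node 1→2
i=67 'a': node 2→4 (via fail)
i=68 'd': node 4→5  → match P2@[67:68]
i=69 'c': node 5→1 (via fail)  → match P0@[69:69]
i=70 'd': node 1→6 (via fail)
i=71 'd': node 6→6 (via fail)
i=72 'c': node 6→1 (via fail)  → match P0@[72:72]
i=73 'b': node 1→2
i=74 'c': node 2→1 (via fail)  → match P0@[74:74]

Matches: [[3,2],[4,3],[7,2],[8,3],[12,5],[13,4],[13,6],[15,2],[18,5],[19,0],[24,5],[25,4],[25,6],[28,6],[31,5],[32,0],[34,1],[35,0],[37,1],[42,2],[43,3],[44,0],[47,6],[48,0],[51,5],[52,4],[52,6],[55,5],[59,5],[60,4],[60,6],[65,0],[68,2],[69,0],[72,0],[74,0]]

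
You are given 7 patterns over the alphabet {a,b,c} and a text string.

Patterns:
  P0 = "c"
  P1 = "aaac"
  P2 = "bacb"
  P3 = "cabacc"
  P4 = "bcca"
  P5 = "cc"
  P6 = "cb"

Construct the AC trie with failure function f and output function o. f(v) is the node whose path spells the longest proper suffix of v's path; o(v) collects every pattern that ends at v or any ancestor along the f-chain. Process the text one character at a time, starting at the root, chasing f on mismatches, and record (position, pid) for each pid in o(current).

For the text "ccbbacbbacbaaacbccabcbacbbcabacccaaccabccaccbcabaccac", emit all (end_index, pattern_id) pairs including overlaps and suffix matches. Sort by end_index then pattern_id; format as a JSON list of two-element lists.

Build:
Trie (insert patterns):
  n0 'ε': a→2 b→6 c→1
  n1 'c': a→10 b→19 c→18  ←P0
  n2 'a': a→3
  n3 'aa': a→4
  n4 'aaa': c→5
  n5 'aaac': ·  ←P1
  n6 'b': a→7 c→15
  n7 'ba': c→8
  n8 'bac': b→9
  n9 'bacb': ·  ←P2
  n10 'ca': b→11
  n11 'cab': a→12
  n12 'caba': c→13
  n13 'cabac': c→14
  n14 'cabacc': ·  ←P3
  n15 'bc': c→16
  n16 'bcc': a→17
  n17 'bcca': ·  ←P4
  n18 'cc': ·  ←P5
  n19 'cb': ·  ←P6

Failure links (BFS by depth):
  fail(1) 'c': from fail(0)=0 chase 'c': 0 ⇒ 0;  out={0}∪out(0)={0}
  fail(2) 'a': from fail(0)=0 chase 'a': 0 ⇒ 0;  out=∅∪out(0)=∅
  fail(6) 'b': from fail(0)=0 chase 'b': 0 ⇒ 0;  out=∅∪out(0)=∅
  fail(3) 'aa': from fail(2)=0 chase 'a': 0 ⇒ 2;  out=∅∪out(2)=∅
  fail(7) 'ba': from fail(6)=0 chase 'a': 0 ⇒ 2;  out=∅∪out(2)=∅
  fail(10) 'ca': from fail(1)=0 chase 'a': 0 ⇒ 2;  out=∅∪out(2)=∅
  fail(15) 'bc': from fail(6)=0 chase 'c': 0 ⇒ 1;  out=∅∪out(1)={0}
  fail(18) 'cc': from fail(1)=0 chase 'c': 0 ⇒ 1;  out={5}∪out(1)={0,5}
  fail(19) 'cb': from fail(1)=0 chase 'b': 0 ⇒ 6;  out={6}∪out(6)={6}
  fail(4) 'aaa': from fail(3)=2 chase 'a': 2 ⇒ 3;  out=∅∪out(3)=∅
  fail(8) 'bac': from fail(7)=2 chase 'c': 2→0 ⇒ 1;  out=∅∪out(1)={0}
  fail(11) 'cab': from fail(10)=2 chase 'b': 2→0 ⇒ 6;  out=∅∪out(6)=∅
  fail(16) 'bcc': from fail(15)=1 chase 'c': 1 ⇒ 18;  out=∅∪out(18)={0,5}
  fail(5) 'aaac': from fail(4)=3 chase 'c': 3→2→0 ⇒ 1;  out={1}∪out(1)={0,1}
  fail(9) 'bacb': from fail(8)=1 chase 'b': 1 ⇒ 19;  out={2}∪out(19)={2,6}
  fail(12) 'caba': from fail(11)=6 chase 'a': 6 ⇒ 7;  out=∅∪out(7)=∅
  fail(17) 'bcca': from fail(16)=18 chase 'a': 18→1 ⇒ 10;  out={4}∪out(10)={4}
  fail(13) 'cabac': from fail(12)=7 chase 'c': 7 ⇒ 8;  out=∅∪out(8)={0}
  fail(14) 'cabacc': from fail(13)=8 chase 'c': 8→1 ⇒ 18;  out={3}∪out(18)={0,3,5}

Scan:
[0] read 'c'  n0⇒n1  → match P0@[0:0]
[1] read 'c'  n1⇒n18  → match P0@[1:1],P5@[0:1]
[2] read 'b'  n18⇒n19 ·f  → match P6@[1:2]
[3] read 'b'  n19⇒n6 ·f
[4] read 'a'  n6⇒n7
[5] read 'c'  n7⇒n8  → match P0@[5:5]
[6] read 'b'  n8⇒n9  → match P2@[3:6],P6@[5:6]
[7] read 'b'  n9⇒n6 ·f
[8] read 'a'  n6⇒n7
[9] read 'c'  n7⇒n8  → match P0@[9:9]
[10] read 'b'  n8⇒n9  → match P2@[7:10],P6@[9:10]
[11] read 'a'  n9⇒n7 ·f
[12] read 'a'  n7⇒n3 ·f
[13] read 'a'  n3⇒n4
[14] read 'c'  n4⇒n5  → match P0@[14:14],P1@[11:14]
[15] read 'b'  n5⇒n19 ·f  → match P6@[14:15]
[16] read 'c'  n19⇒n15 ·f  → match P0@[16:16]
[17] read 'c'  n15⇒n16  → match P0@[17:17],P5@[16:17]
[18] read 'a'  n16⇒n17  → match P4@[15:18]
[19] read 'b'  n17⇒n11 ·f
[20] read 'c'  n11⇒n15 ·f  → match P0@[20:20]
[21] read 'b'  n15⇒n19 ·f  → match P6@[20:21]
[22] read 'a'  n19⇒n7 ·f
[23] read 'c'  n7⇒n8  → match P0@[23:23]
[24] read 'b'  n8⇒n9  → match P2@[21:24],P6@[23:24]
[25] read 'b'  n9⇒n6 ·f
[26] read 'c'  n6⇒n15  → match P0@[26:26]
[27] read 'a'  n15⇒n10 ·f
[28] read 'b'  n10⇒n11
[29] read 'a'  n11⇒n12
[30] read 'c'  n12⇒n13  → match P0@[30:30]
[31] read 'c'  n13⇒n14  → match P0@[31:31],P3@[26:31],P5@[30:31]
[32] read 'c'  n14⇒n18 ·f  → match P0@[32:32],P5@[31:32]
[33] read 'a'  n18⇒n10 ·f
[34] read 'a'  n10⇒n3 ·f
[35] read 'c'  n3⇒n1 ·f  → match P0@[35:35]
[36] read 'c'  n1⇒n18  → match P0@[36:36],P5@[35:36]
[37] read 'a'  n18⇒n10 ·f
[38] read 'b'  n10⇒n11
[39] read 'c'  n11⇒n15 ·f  → match P0@[39:39]
[40] read 'c'  n15⇒n16  → match P0@[40:40],P5@[39:40]
[41] read 'a'  n16⇒n17  → match P4@[38:41]
[42] read 'c'  n17⇒n1 ·f  → match P0@[42:42]
[43] read 'c'  n1⇒n18  → match P0@[43:43],P5@[42:43]
[44] read 'b'  n18⇒n19 ·f  → match P6@[43:44]
[45] read 'c'  n19⇒n15 ·f  → match P0@[45:45]
[46] read 'a'  n15⇒n10 ·f
[47] read 'b'  n10⇒n11
[48] read 'a'  n11⇒n12
[49] read 'c'  n12⇒n13  → match P0@[49:49]
[50] read 'c'  n13⇒n14  → match P0@[50:50],P3@[45:50],P5@[49:50]
[51] read 'a'  n14⇒n10 ·f
[52] read 'c'  n10⇒n1 ·f  → match P0@[52:52]

Matches: [[0,0],[1,0],[1,5],[2,6],[5,0],[6,2],[6,6],[9,0],[10,2],[10,6],[14,0],[14,1],[15,6],[16,0],[17,0],[17,5],[18,4],[20,0],[21,6],[23,0],[24,2],[24,6],[26,0],[30,0],[31,0],[31,3],[31,5],[32,0],[32,5],[35,0],[36,0],[36,5],[39,0],[40,0],[40,5],[41,4],[42,0],[43,0],[43,5],[44,6],[45,0],[49,0],[50,0],[50,3],[50,5],[52,0]]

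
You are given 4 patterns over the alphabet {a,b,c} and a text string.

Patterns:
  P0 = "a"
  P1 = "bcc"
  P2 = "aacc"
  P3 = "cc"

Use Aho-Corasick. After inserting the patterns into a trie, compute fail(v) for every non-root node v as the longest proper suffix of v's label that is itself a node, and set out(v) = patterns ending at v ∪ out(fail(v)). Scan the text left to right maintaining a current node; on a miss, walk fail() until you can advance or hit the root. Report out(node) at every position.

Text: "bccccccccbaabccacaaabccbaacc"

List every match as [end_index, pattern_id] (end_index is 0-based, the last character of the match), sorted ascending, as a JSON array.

Build automaton:
Trie nodes:
  n0 'ε': a→1 b→2 c→8
  n1 'a': a→5  [P0 ends]
  n2 'b': c→3
  n3 'bc': c→4
  n4 'bcc': ·  [P1 ends]
  n5 'aa': c→6
  n6 'aac': c→7
  n7 'aacc': ·  [P2 ends]
  n8 'c': c→9
  n9 'cc': ·  [P3 ends]

Failure links (BFS by depth):
  n1('a'): parent n0 fail=0; on 'a' 0 → fail=0;  out {0}∪∅={0}
  n2('b'): parent n0 fail=0; on 'b' 0 → fail=0;  out ∅∪∅=∅
  n8('c'): parent n0 fail=0; on 'c' 0 → fail=0;  out ∅∪∅=∅
  n3('bc'): parent n2 fail=0; on 'c' 0 → fail=8;  out ∅∪∅=∅
  n5('aa'): parent n1 fail=0; on 'a' 0 → fail=1;  out ∅∪{0}={0}
  n9('cc'): parent n8 fail=0; on 'c' 0 → fail=8;  out {3}∪∅={3}
  n4('bcc'): parent n3 fail=8; on 'c' 8 → fail=9;  out {1}∪{3}={1,3}
  n6('aac'): parent n5 fail=1; on 'c' 1→0 → fail=8;  out ∅∪∅=∅
  n7('aacc'): parent n6 fail=8; on 'c' 8 → fail=9;  out {2}∪{3}={2,3}

Text stream:
i=0 'b': node 0→2
i=1 'c': node 2→3
i=2 'c': node 3→4  emit P1@[0:2],P3@[1:2]
i=3 'c': node 4→9 (fail-walked)  emit P3@[2:3]
i=4 'c': node 9→9 (fail-walked)  emit P3@[3:4]
i=5 'c': node 9→9 (fail-walked)  emit P3@[4:5]
i=6 'c': node 9→9 (fail-walked)  emit P3@[5:6]
i=7 'c': node 9→9 (fail-walked)  emit P3@[6:7]
i=8 'c': node 9→9 (fail-walked)  emit P3@[7:8]
i=9 'b': node 9→2 (fail-walked)
i=10 'a': node 2→1 (fail-walked)  emit P0@[10:10]
i=11 'a': node 1→5  emit P0@[11:11]
i=12 'b': node 5→2 (fail-walked)
i=13 'c': node 2→3
i=14 'c': node 3→4  emit P1@[12:14],P3@[13:14]
i=15 'a': node 4→1 (fail-walked)  emit P0@[15:15]
i=16 'c': node 1→8 (fail-walked)
i=17 'a': node 8→1 (fail-walked)  emit P0@[17:17]
i=18 'a': node 1→5  emit P0@[18:18]
i=19 'a': node 5→5 (fail-walked)  emit P0@[19:19]
i=20 'b': node 5→2 (fail-walked)
i=21 'c': node 2→3
i=22 'c': node 3→4  emit P1@[20:22],P3@[21:22]
i=23 'b': node 4→2 (fail-walked)
i=24 'a': node 2→1 (fail-walked)  emit P0@[24:24]
i=25 'a': node 1→5  emit P0@[25:25]
i=26 'c': node 5→6
i=27 'c': node 6→7  emit P2@[24:27],P3@[26:27]

Result: [[2,1],[2,3],[3,3],[4,3],[5,3],[6,3],[7,3],[8,3],[10,0],[11,0],[14,1],[14,3],[15,0],[17,0],[18,0],[19,0],[22,1],[22,3],[24,0],[25,0],[27,2],[27,3]]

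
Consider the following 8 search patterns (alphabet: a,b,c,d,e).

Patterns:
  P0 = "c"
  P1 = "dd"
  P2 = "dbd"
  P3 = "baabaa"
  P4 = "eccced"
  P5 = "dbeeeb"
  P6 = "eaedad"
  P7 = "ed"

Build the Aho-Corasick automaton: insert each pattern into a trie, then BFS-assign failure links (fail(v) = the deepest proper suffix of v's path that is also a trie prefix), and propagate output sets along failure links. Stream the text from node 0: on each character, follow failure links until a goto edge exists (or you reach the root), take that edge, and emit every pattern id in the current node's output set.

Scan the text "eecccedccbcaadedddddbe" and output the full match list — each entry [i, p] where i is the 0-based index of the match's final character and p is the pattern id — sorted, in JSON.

Build automaton:
Trie nodes:
  0='ε' goto b→6 c→1 d→2 e→12
  1='c' goto ·  ←P0
  2='d' goto b→4 d→3
  3='dd' goto ·  ←P1
  4='db' goto d→5 e→18
  5='dbd' goto ·  ←P2
  6='b' goto a→7
  7='ba' goto a→8
  8='baa' goto b→9
  9='baab' goto a→10
  10='baaba' goto a→11
  11='baabaa' goto ·  ←P3
  12='e' goto a→22 c→13 d→27
  13='ec' goto c→14
  14='ecc' goto c→15
  15='eccc' goto e→16
  16='eccce' goto d→17
  17='eccced' goto ·  ←P4
  18='dbe' goto e→19
  19='dbee' goto e→20
  20='dbeee' goto b→21
  21='dbeeeb' goto ·  ←P5
  22='ea' goto e→23
  23='eae' goto d→24
  24='eaed' goto a→25
  25='eaeda' goto d→26
  26='eaedad' goto ·  ←P6
  27='ed' goto ·  ←P7

Failure links (BFS by depth):
  n1('c'): parent n0 fail=0; on 'c' 0 → fail=0;  out {0}∪∅={0}
  n2('d'): parent n0 fail=0; on 'd' 0 → fail=0;  out ∅∪∅=∅
  n6('b'): parent n0 fail=0; on 'b' 0 → fail=0;  out ∅∪∅=∅
  n12('e'): parent n0 fail=0; on 'e' 0 → fail=0;  out ∅∪∅=∅
  n3('dd'): parent n2 fail=0; on 'd' 0 → fail=2;  out {1}∪∅={1}
  n4('db'): parent n2 fail=0; on 'b' 0 → fail=6;  out ∅∪∅=∅
  n7('ba'): parent n6 fail=0; on 'a' 0 → fail=0;  out ∅∪∅=∅
  n13('ec'): parent n12 fail=0; on 'c' 0 → fail=1;  out ∅∪{0}={0}
  n22('ea'): parent n12 fail=0; on 'a' 0 → fail=0;  out ∅∪∅=∅
  n27('ed'): parent n12 fail=0; on 'd' 0 → fail=2;  out {7}∪∅={7}
  n5('dbd'): parent n4 fail=6; on 'd' 6→0 → fail=2;  out {2}∪∅={2}
  n8('baa'): parent n7 fail=0; on 'a' 0 → fail=0;  out ∅∪∅=∅
  n14('ecc'): parent n13 fail=1; on 'c' 1→0 → fail=1;  out ∅∪{0}={0}
  n18('dbe'): parent n4 fail=6; on 'e' 6→0 → fail=12;  out ∅∪∅=∅
  n23('eae'): parent n22 fail=0; on 'e' 0 → fail=12;  out ∅∪∅=∅
  n9('baab'): parent n8 fail=0; on 'b' 0 → fail=6;  out ∅∪∅=∅
  n15('eccc'): parent n14 fail=1; on 'c' 1→0 → fail=1;  out ∅∪{0}={0}
  n19('dbee'): parent n18 fail=12; on 'e' 12→0 → fail=12;  out ∅∪∅=∅
  n24('eaed'): parent n23 fail=12; on 'd' 12 → fail=27;  out ∅∪{7}={7}
  n10('baaba'): parent n9 fail=6; on 'a' 6 → fail=7;  out ∅∪∅=∅
  n16('eccce'): parent n15 fail=1; on 'e' 1→0 → fail=12;  out ∅∪∅=∅
  n20('dbeee'): parent n19 fail=12; on 'e' 12→0 → fail=12;  out ∅∪∅=∅
  n25('eaeda'): parent n24 fail=27; on 'a' 27→2→0 → fail=0;  out ∅∪∅=∅
  n11('baabaa'): parent n10 fail=7; on 'a' 7 → fail=8;  out {3}∪∅={3}
  n17('eccced'): parent n16 fail=12; on 'd' 12 → fail=27;  out {4}∪{7}={4,7}
  n21('dbeeeb'): parent n20 fail=12; on 'b' 12→0 → fail=6;  out {5}∪∅={5}
  n26('eaedad'): parent n25 fail=0; on 'd' 0 → fail=2;  out {6}∪∅={6}

Run:
pos 0 'e': at 12
pos 1 'e': at 12 (via fail)
pos 2 'c': at 13  → match P0@[2:2]
pos 3 'c': at 14  → match P0@[3:3]
pos 4 'c': at 15  → match P0@[4:4]
pos 5 'e': at 16
pos 6 'd': at 17  → match P4@[1:6],P7@[5:6]
pos 7 'c': at 1 (via fail)  → match P0@[7:7]
pos 8 'c': at 1 (via fail)  → match P0@[8:8]
pos 9 'b': at 6 (via fail)
pos 10 'c': at 1 (via fail)  → match P0@[10:10]
pos 11 'a': at 0 (via fail)
pos 12 'a': at 0
pos 13 'd': at 2
pos 14 'e': at 12 (via fail)
pos 15 'd': at 27  → match P7@[14:15]
pos 16 'd': at 3 (via fail)  → match P1@[15:16]
pos 17 'd': at 3 (via fail)  → match P1@[16:17]
pos 18 'd': at 3 (via fail)  → match P1@[17:18]
pos 19 'd': at 3 (via fail)  → match P1@[18:19]
pos 20 'b': at 4 (via fail)
pos 21 'e': at 18

All matches (sorted): [[2,0],[3,0],[4,0],[6,4],[6,7],[7,0],[8,0],[10,0],[15,7],[16,1],[17,1],[18,1],[19,1]]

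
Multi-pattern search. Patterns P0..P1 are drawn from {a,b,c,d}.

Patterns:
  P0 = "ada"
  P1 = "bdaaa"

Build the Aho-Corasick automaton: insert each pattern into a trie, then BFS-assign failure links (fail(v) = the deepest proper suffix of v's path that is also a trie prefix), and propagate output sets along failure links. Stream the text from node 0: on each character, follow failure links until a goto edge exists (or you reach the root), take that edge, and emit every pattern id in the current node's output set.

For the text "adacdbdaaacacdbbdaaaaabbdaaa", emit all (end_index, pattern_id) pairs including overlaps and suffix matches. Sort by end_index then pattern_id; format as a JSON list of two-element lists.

Construct AC machine:
Trie nodes:
  0='ε' goto a→1 b→4
  1='a' goto d→2
  2='ad' goto a→3
  3='ada' goto ·  ←P0
  4='b' goto d→5
  5='bd' goto a→6
  6='bda' goto a→7
  7='bdaa' goto a→8
  8='bdaaa' goto ·  ←P1

BFS fail/out derivation:
  fail(1) 'a': from fail(0)=0 chase 'a': 0 ⇒ 0;  out=∅∪out(0)=∅
  fail(4) 'b': from fail(0)=0 chase 'b': 0 ⇒ 0;  out=∅∪out(0)=∅
  fail(2) 'ad': from fail(1)=0 chase 'd': 0 ⇒ 0;  out=∅∪out(0)=∅
  fail(5) 'bd': from fail(4)=0 chase 'd': 0 ⇒ 0;  out=∅∪out(0)=∅
  fail(3) 'ada': from fail(2)=0 chase 'a': 0 ⇒ 1;  out={0}∪out(1)={0}
  fail(6) 'bda': from fail(5)=0 chase 'a': 0 ⇒ 1;  out=∅∪out(1)=∅
  fail(7) 'bdaa': from fail(6)=1 chase 'a': 1→0 ⇒ 1;  out=∅∪out(1)=∅
  fail(8) 'bdaaa': from fail(7)=1 chase 'a': 1→0 ⇒ 1;  out={1}∪out(1)={1}

Text stream:
i=0 'a': node 0→1
i=1 'd': node 1→2
i=2 'a': node 2→3  ** P0@[0:2]
i=3 'c': node 3→0 (fail-walked)
i=4 'd': node 0→0
i=5 'b': node 0→4
i=6 'd': node 4→5
i=7 'a': node 5→6
i=8 'a': node 6→7
i=9 'a': node 7→8  ** P1@[5:9]
i=10 'c': node 8→0 (fail-walked)
i=11 'a': node 0→1
i=12 'c': node 1→0 (fail-walked)
i=13 'd': node 0→0
i=14 'b': node 0→4
i=15 'b': node 4→4 (fail-walked)
i=16 'd': node 4→5
i=17 'a': node 5→6
i=18 'a': node 6→7
i=19 'a': node 7→8  ** P1@[15:19]
i=20 'a': node 8→1 (fail-walked)
i=21 'a': node 1→1 (fail-walked)
i=22 'b': node 1→4 (fail-walked)
i=23 'b': node 4→4 (fail-walked)
i=24 'd': node 4→5
i=25 'a': node 5→6
i=26 'a': node 6→7
i=27 'a': node 7→8  ** P1@[23:27]

Matches: [[2,0],[9,1],[19,1],[27,1]]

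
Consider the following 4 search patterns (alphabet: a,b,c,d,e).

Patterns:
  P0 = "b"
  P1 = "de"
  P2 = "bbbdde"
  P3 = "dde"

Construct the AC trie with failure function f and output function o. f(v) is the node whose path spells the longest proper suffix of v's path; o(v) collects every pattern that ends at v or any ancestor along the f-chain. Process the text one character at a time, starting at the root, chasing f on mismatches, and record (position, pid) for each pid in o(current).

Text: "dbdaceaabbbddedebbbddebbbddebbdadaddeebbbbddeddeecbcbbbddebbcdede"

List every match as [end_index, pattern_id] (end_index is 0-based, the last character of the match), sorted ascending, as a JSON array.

Construct AC machine:
Trie nodes:
  0='ε' goto b→1 d→2
  1='b' goto b→4  ←P0
  2='d' goto d→9 e→3
  3='de' goto ·  ←P1
  4='bb' goto b→5
  5='bbb' goto d→6
  6='bbbd' goto d→7
  7='bbbdd' goto e→8
  8='bbbdde' goto ·  ←P2
  9='dd' goto e→10
  10='dde' goto ·  ←P3

Failure links (BFS by depth):
  fail(1) 'b': from fail(0)=0 chase 'b': 0 ⇒ 0;  out={0}∪out(0)={0}
  fail(2) 'd': from fail(0)=0 chase 'd': 0 ⇒ 0;  out=∅∪out(0)=∅
  fail(3) 'de': from fail(2)=0 chase 'e': 0 ⇒ 0;  out={1}∪out(0)={1}
  fail(4) 'bb': from fail(1)=0 chase 'b': 0 ⇒ 1;  out=∅∪out(1)={0}
  fail(9) 'dd': from fail(2)=0 chase 'd': 0 ⇒ 2;  out=∅∪out(2)=∅
  fail(5) 'bbb': from fail(4)=1 chase 'b': 1 ⇒ 4;  out=∅∪out(4)={0}
  fail(10) 'dde': from fail(9)=2 chase 'e': 2 ⇒ 3;  out={3}∪out(3)={1,3}
  fail(6) 'bbbd': from fail(5)=4 chase 'd': 4→1→0 ⇒ 2;  out=∅∪out(2)=∅
  fail(7) 'bbbdd': from fail(6)=2 chase 'd': 2 ⇒ 9;  out=∅∪out(9)=∅
  fail(8) 'bbbdde': from fail(7)=9 chase 'e': 9 ⇒ 10;  out={2}∪out(10)={1,2,3}

Run:
i=0 'd': node 0→2
i=1 'b': node 2→1 (via fail)  ** P0@[1:1]
i=2 'd': node 1→2 (via fail)
i=3 'a': node 2→0 (via fail)
i=4 'c': node 0→0
i=5 'e': node 0→0
i=6 'a': node 0→0
i=7 'a': node 0→0
i=8 'b': node 0→1  ** P0@[8:8]
i=9 'b': node 1→4  ** P0@[9:9]
i=10 'b': node 4→5  ** P0@[10:10]
i=11 'd': node 5→6
i=12 'd': node 6→7
i=13 'e': node 7→8  ** P1@[12:13],P2@[8:13],P3@[11:13]
i=14 'd': node 8→2 (via fail)
i=15 'e': node 2→3  ** P1@[14:15]
i=16 'b': node 3→1 (via fail)  ** P0@[16:16]
i=17 'b': node 1→4  ** P0@[17:17]
i=18 'b': node 4→5  ** P0@[18:18]
i=19 'd': node 5→6
i=20 'd': node 6→7
i=21 'e': node 7→8  ** P1@[20:21],P2@[16:21],P3@[19:21]
i=22 'b': node 8→1 (via fail)  ** P0@[22:22]
i=23 'b': node 1→4  ** P0@[23:23]
i=24 'b': node 4→5  ** P0@[24:24]
i=25 'd': node 5→6
i=26 'd': node 6→7
i=27 'e': node 7→8  ** P1@[26:27],P2@[22:27],P3@[25:27]
i=28 'b': node 8→1 (via fail)  ** P0@[28:28]
i=29 'b': node 1→4  ** P0@[29:29]
i=30 'd': node 4→2 (via fail)
i=31 'a': node 2→0 (via fail)
i=32 'd': node 0→2
i=33 'a': node 2→0 (via fail)
i=34 'd': node 0→2
i=35 'd': node 2→9
i=36 'e': node 9→10  ** P1@[35:36],P3@[34:36]
i=37 'e': node 10→0 (via fail)
i=38 'b': node 0→1  ** P0@[38:38]
i=39 'b': node 1→4  ** P0@[39:39]
i=40 'b': node 4→5  ** P0@[40:40]
i=41 'b': node 5→5 (via fail)  ** P0@[41:41]
i=42 'd': node 5→6
i=43 'd': node 6→7
i=44 'e': node 7→8  ** P1@[43:44],P2@[39:44],P3@[42:44]
i=45 'd': node 8→2 (via fail)
i=46 'd': node 2→9
i=47 'e': node 9→10  ** P1@[46:47],P3@[45:47]
i=48 'e': node 10→0 (via fail)
i=49 'c': node 0→0
i=50 'b': node 0→1  ** P0@[50:50]
i=51 'c': node 1→0 (via fail)
i=52 'b': node 0→1  ** P0@[52:52]
i=53 'b': node 1→4  ** P0@[53:53]
i=54 'b': node 4→5  ** P0@[54:54]
i=55 'd': node 5→6
i=56 'd': node 6→7
i=57 'e': node 7→8  ** P1@[56:57],P2@[52:57],P3@[55:57]
i=58 'b': node 8→1 (via fail)  ** P0@[58:58]
i=59 'b': node 1→4  ** P0@[59:59]
i=60 'c': node 4→0 (via fail)
i=61 'd': node 0→2
i=62 'e': node 2→3  ** P1@[61:62]
i=63 'd': node 3→2 (via fail)
i=64 'e': node 2→3  ** P1@[63:64]

Matches: [[1,0],[8,0],[9,0],[10,0],[13,1],[13,2],[13,3],[15,1],[16,0],[17,0],[18,0],[21,1],[21,2],[21,3],[22,0],[23,0],[24,0],[27,1],[27,2],[27,3],[28,0],[29,0],[36,1],[36,3],[38,0],[39,0],[40,0],[41,0],[44,1],[44,2],[44,3],[47,1],[47,3],[50,0],[52,0],[53,0],[54,0],[57,1],[57,2],[57,3],[58,0],[59,0],[62,1],[64,1]]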